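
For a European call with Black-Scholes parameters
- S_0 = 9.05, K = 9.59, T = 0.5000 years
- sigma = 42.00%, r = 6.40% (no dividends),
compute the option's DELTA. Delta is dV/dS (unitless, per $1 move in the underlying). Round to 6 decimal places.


Answer: Delta = 0.524358

Derivation:
d1 = 0.0610935842; d2 = -0.2358912639
phi(d1) = 0.3981984634; exp(-qT) = 1.0000000000; exp(-rT) = 0.9685065821
N(d1) = 0.5243576607
Delta = exp(-qT) * N(d1) = 1.0000000000 * 0.5243576607 = 0.524358


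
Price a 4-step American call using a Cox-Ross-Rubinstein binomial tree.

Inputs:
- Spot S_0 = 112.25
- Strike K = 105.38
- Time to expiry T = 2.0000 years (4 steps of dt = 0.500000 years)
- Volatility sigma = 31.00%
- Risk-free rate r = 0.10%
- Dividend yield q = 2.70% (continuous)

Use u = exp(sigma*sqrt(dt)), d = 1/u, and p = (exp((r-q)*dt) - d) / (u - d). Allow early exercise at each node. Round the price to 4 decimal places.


Answer: Price = V(0,0) = 20.0339

Derivation:
dt = T/N = 0.500000
u = exp(sigma*sqrt(dt)) = 1.245084; d = 1/u = 0.803159
p = (exp((r-q)*dt) - d) / (u - d) = 0.416191
Discount per step: exp(-r*dt) = 0.999500
Stock lattice S(k, i) with i counting down-moves:
  k=0: S(0,0) = 112.2500
  k=1: S(1,0) = 139.7607; S(1,1) = 90.1546
  k=2: S(2,0) = 174.0138; S(2,1) = 112.2500; S(2,2) = 72.4084
  k=3: S(3,0) = 216.6618; S(3,1) = 139.7607; S(3,2) = 90.1546; S(3,3) = 58.1554
  k=4: S(4,0) = 269.7622; S(4,1) = 174.0138; S(4,2) = 112.2500; S(4,3) = 72.4084; S(4,4) = 46.7080
Terminal payoffs V(N, i) = max(S_T - K, 0):
  V(4,0) = 164.382228; V(4,1) = 68.633822; V(4,2) = 6.870000; V(4,3) = 0.000000; V(4,4) = 0.000000
Backward induction: V(k, i) = exp(-r*dt) * [p * V(k+1, i) + (1-p) * V(k+1, i+1)]; then take max(V_cont, immediate exercise) for American.
  V(3,0) = exp(-r*dt) * [p*164.382228 + (1-p)*68.633822] = 108.429244; exercise = 111.281848; V(3,0) = max -> 111.281848
  V(3,1) = exp(-r*dt) * [p*68.633822 + (1-p)*6.870000] = 32.559280; exercise = 34.380694; V(3,1) = max -> 34.380694
  V(3,2) = exp(-r*dt) * [p*6.870000 + (1-p)*0.000000] = 2.857805; exercise = 0.000000; V(3,2) = max -> 2.857805
  V(3,3) = exp(-r*dt) * [p*0.000000 + (1-p)*0.000000] = 0.000000; exercise = 0.000000; V(3,3) = max -> 0.000000
  V(2,0) = exp(-r*dt) * [p*111.281848 + (1-p)*34.380694] = 66.353098; exercise = 68.633822; V(2,0) = max -> 68.633822
  V(2,1) = exp(-r*dt) * [p*34.380694 + (1-p)*2.857805] = 15.969369; exercise = 6.870000; V(2,1) = max -> 15.969369
  V(2,2) = exp(-r*dt) * [p*2.857805 + (1-p)*0.000000] = 1.188799; exercise = 0.000000; V(2,2) = max -> 1.188799
  V(1,0) = exp(-r*dt) * [p*68.633822 + (1-p)*15.969369] = 37.868915; exercise = 34.380694; V(1,0) = max -> 37.868915
  V(1,1) = exp(-r*dt) * [p*15.969369 + (1-p)*1.188799] = 7.336674; exercise = 0.000000; V(1,1) = max -> 7.336674
  V(0,0) = exp(-r*dt) * [p*37.868915 + (1-p)*7.336674] = 20.033907; exercise = 6.870000; V(0,0) = max -> 20.033907


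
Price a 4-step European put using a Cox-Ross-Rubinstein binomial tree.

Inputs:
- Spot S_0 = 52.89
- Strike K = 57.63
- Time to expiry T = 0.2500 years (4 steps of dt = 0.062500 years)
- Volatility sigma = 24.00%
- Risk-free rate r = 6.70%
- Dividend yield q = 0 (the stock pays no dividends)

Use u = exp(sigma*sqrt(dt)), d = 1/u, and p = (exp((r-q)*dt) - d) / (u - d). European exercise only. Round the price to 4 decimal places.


Answer: Price = V(0,0) = 5.0049

Derivation:
dt = T/N = 0.062500
u = exp(sigma*sqrt(dt)) = 1.061837; d = 1/u = 0.941765
p = (exp((r-q)*dt) - d) / (u - d) = 0.519953
Discount per step: exp(-r*dt) = 0.995821
Stock lattice S(k, i) with i counting down-moves:
  k=0: S(0,0) = 52.8900
  k=1: S(1,0) = 56.1605; S(1,1) = 49.8099
  k=2: S(2,0) = 59.6333; S(2,1) = 52.8900; S(2,2) = 46.9092
  k=3: S(3,0) = 63.3208; S(3,1) = 56.1605; S(3,2) = 49.8099; S(3,3) = 44.1774
  k=4: S(4,0) = 67.2364; S(4,1) = 59.6333; S(4,2) = 52.8900; S(4,3) = 46.9092; S(4,4) = 41.6047
Terminal payoffs V(N, i) = max(K - S_T, 0):
  V(4,0) = 0.000000; V(4,1) = 0.000000; V(4,2) = 4.740000; V(4,3) = 10.720778; V(4,4) = 16.025252
Backward induction: V(k, i) = exp(-r*dt) * [p * V(k+1, i) + (1-p) * V(k+1, i+1)].
  V(3,0) = exp(-r*dt) * [p*0.000000 + (1-p)*0.000000] = 0.000000
  V(3,1) = exp(-r*dt) * [p*0.000000 + (1-p)*4.740000] = 2.265917
  V(3,2) = exp(-r*dt) * [p*4.740000 + (1-p)*10.720778] = 7.579253
  V(3,3) = exp(-r*dt) * [p*10.720778 + (1-p)*16.025252] = 13.211737
  V(2,0) = exp(-r*dt) * [p*0.000000 + (1-p)*2.265917] = 1.083202
  V(2,1) = exp(-r*dt) * [p*2.265917 + (1-p)*7.579253] = 4.796443
  V(2,2) = exp(-r*dt) * [p*7.579253 + (1-p)*13.211737] = 10.240142
  V(1,0) = exp(-r*dt) * [p*1.083202 + (1-p)*4.796443] = 2.853759
  V(1,1) = exp(-r*dt) * [p*4.796443 + (1-p)*10.240142] = 7.378714
  V(0,0) = exp(-r*dt) * [p*2.853759 + (1-p)*7.378714] = 5.004950


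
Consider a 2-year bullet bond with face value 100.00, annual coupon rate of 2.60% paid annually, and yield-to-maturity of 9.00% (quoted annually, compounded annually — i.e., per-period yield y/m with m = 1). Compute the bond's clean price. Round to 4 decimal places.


Answer: Price = 88.7417

Derivation:
Coupon per period c = face * coupon_rate / m = 2.600000
Periods per year m = 1; per-period yield y/m = 0.090000
Number of cashflows N = 2
Cashflows (t years, CF_t, discount factor 1/(1+y/m)^(m*t), PV):
  t = 1.0000: CF_t = 2.600000, DF = 0.917431, PV = 2.385321
  t = 2.0000: CF_t = 102.600000, DF = 0.841680, PV = 86.356367
Price P = sum_t PV_t = 88.741688


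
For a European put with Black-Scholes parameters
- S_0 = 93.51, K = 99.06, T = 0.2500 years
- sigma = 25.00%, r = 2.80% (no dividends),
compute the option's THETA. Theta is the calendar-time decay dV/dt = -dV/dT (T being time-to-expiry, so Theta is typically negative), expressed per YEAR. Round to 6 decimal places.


Answer: Theta = -6.921207

Derivation:
d1 = -0.3427587577; d2 = -0.4677587577
phi(d1) = 0.3761827125; exp(-qT) = 1.0000000000; exp(-rT) = 0.9930244429
Theta = -S*exp(-qT)*phi(d1)*sigma/(2*sqrt(T)) + r*K*exp(-rT)*N(-d2) - q*S*exp(-qT)*N(-d1)
N(-d1) = 0.6341100225; N(-d2) = 0.6800214415; sqrt(T) = 0.5000000000
Term 1 = -93.5100 * 1.0000000000 * 0.3761827125 * 0.2500 / (2 * 0.5000000000) = -8.7942113615
Term 2 = 0.0280 * 99.0600 * 0.9930244429 * 0.6800214415 = 1.8730048420
Term 3 = 0 (no dividend yield, q = 0)
Theta = -8.7942113615 + (1.8730048420) + (0.0000000000) = -6.921207


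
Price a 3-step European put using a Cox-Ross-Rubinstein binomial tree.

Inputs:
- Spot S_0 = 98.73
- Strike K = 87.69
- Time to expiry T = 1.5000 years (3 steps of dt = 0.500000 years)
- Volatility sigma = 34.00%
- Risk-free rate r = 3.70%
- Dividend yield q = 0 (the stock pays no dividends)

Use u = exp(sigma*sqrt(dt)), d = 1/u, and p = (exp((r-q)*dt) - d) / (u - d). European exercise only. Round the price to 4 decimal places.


Answer: Price = V(0,0) = 9.0351

Derivation:
dt = T/N = 0.500000
u = exp(sigma*sqrt(dt)) = 1.271778; d = 1/u = 0.786300
p = (exp((r-q)*dt) - d) / (u - d) = 0.478645
Discount per step: exp(-r*dt) = 0.981670
Stock lattice S(k, i) with i counting down-moves:
  k=0: S(0,0) = 98.7300
  k=1: S(1,0) = 125.5627; S(1,1) = 77.6314
  k=2: S(2,0) = 159.6879; S(2,1) = 98.7300; S(2,2) = 61.0416
  k=3: S(3,0) = 203.0877; S(3,1) = 125.5627; S(3,2) = 77.6314; S(3,3) = 47.9971
Terminal payoffs V(N, i) = max(K - S_T, 0):
  V(3,0) = 0.000000; V(3,1) = 0.000000; V(3,2) = 10.058556; V(3,3) = 39.692932
Backward induction: V(k, i) = exp(-r*dt) * [p * V(k+1, i) + (1-p) * V(k+1, i+1)].
  V(2,0) = exp(-r*dt) * [p*0.000000 + (1-p)*0.000000] = 0.000000
  V(2,1) = exp(-r*dt) * [p*0.000000 + (1-p)*10.058556] = 5.147953
  V(2,2) = exp(-r*dt) * [p*10.058556 + (1-p)*39.692932] = 25.041010
  V(1,0) = exp(-r*dt) * [p*0.000000 + (1-p)*5.147953] = 2.634714
  V(1,1) = exp(-r*dt) * [p*5.147953 + (1-p)*25.041010] = 15.234826
  V(0,0) = exp(-r*dt) * [p*2.634714 + (1-p)*15.234826] = 9.035137


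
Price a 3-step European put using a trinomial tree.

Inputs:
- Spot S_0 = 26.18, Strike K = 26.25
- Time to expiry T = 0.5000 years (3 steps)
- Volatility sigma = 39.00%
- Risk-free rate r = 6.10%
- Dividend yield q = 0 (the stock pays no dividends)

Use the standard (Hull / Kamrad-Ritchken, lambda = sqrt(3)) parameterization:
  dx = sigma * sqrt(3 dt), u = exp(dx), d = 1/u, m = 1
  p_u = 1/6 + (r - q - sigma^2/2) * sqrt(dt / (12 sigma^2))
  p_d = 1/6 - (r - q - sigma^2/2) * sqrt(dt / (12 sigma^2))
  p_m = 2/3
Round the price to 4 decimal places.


dt = T/N = 0.166667; dx = sigma*sqrt(3*dt) = 0.275772
u = exp(dx) = 1.317547; d = 1/u = 0.758986
p_u = 0.162119, p_m = 0.666667, p_d = 0.171215
Discount per step: exp(-r*dt) = 0.989885
Stock lattice S(k, j) with j the centered position index:
  k=0: S(0,+0) = 26.1800
  k=1: S(1,-1) = 19.8703; S(1,+0) = 26.1800; S(1,+1) = 34.4934
  k=2: S(2,-2) = 15.0813; S(2,-1) = 19.8703; S(2,+0) = 26.1800; S(2,+1) = 34.4934; S(2,+2) = 45.4466
  k=3: S(3,-3) = 11.4465; S(3,-2) = 15.0813; S(3,-1) = 19.8703; S(3,+0) = 26.1800; S(3,+1) = 34.4934; S(3,+2) = 45.4466; S(3,+3) = 59.8781
Terminal payoffs V(N, j) = max(K - S_T, 0):
  V(3,-3) = 14.803536; V(3,-2) = 11.168747; V(3,-1) = 6.379741; V(3,+0) = 0.070000; V(3,+1) = 0.000000; V(3,+2) = 0.000000; V(3,+3) = 0.000000
Backward induction: V(k, j) = exp(-r*dt) * [p_u * V(k+1, j+1) + p_m * V(k+1, j) + p_d * V(k+1, j-1)]
  V(2,-2) = exp(-r*dt) * [p_u*6.379741 + p_m*11.168747 + p_d*14.803536] = 10.903272
  V(2,-1) = exp(-r*dt) * [p_u*0.070000 + p_m*6.379741 + p_d*11.168747] = 6.114281
  V(2,+0) = exp(-r*dt) * [p_u*0.000000 + p_m*0.070000 + p_d*6.379741] = 1.127450
  V(2,+1) = exp(-r*dt) * [p_u*0.000000 + p_m*0.000000 + p_d*0.070000] = 0.011864
  V(2,+2) = exp(-r*dt) * [p_u*0.000000 + p_m*0.000000 + p_d*0.000000] = 0.000000
  V(1,-1) = exp(-r*dt) * [p_u*1.127450 + p_m*6.114281 + p_d*10.903272] = 6.063804
  V(1,+0) = exp(-r*dt) * [p_u*0.011864 + p_m*1.127450 + p_d*6.114281] = 1.782199
  V(1,+1) = exp(-r*dt) * [p_u*0.000000 + p_m*0.011864 + p_d*1.127450] = 0.198912
  V(0,+0) = exp(-r*dt) * [p_u*0.198912 + p_m*1.782199 + p_d*6.063804] = 2.235745

Answer: Price = V(0,0) = 2.2357


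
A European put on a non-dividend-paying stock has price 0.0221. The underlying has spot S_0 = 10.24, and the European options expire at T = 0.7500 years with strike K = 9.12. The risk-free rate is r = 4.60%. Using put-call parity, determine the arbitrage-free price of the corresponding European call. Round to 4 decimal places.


Put-call parity: C - P = S_0 * exp(-qT) - K * exp(-rT).
S_0 * exp(-qT) = 10.2400 * 1.00000000 = 10.24000000
K * exp(-rT) = 9.1200 * 0.96608834 = 8.81072566
C = P + S*exp(-qT) - K*exp(-rT)
C = 0.0221 + 10.24000000 - 8.81072566 = 1.4514

Answer: Call price = 1.4514


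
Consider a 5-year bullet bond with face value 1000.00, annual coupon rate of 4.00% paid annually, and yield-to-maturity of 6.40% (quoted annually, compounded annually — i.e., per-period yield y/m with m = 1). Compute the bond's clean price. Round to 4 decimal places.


Answer: Price = 899.9939

Derivation:
Coupon per period c = face * coupon_rate / m = 40.000000
Periods per year m = 1; per-period yield y/m = 0.064000
Number of cashflows N = 5
Cashflows (t years, CF_t, discount factor 1/(1+y/m)^(m*t), PV):
  t = 1.0000: CF_t = 40.000000, DF = 0.939850, PV = 37.593985
  t = 2.0000: CF_t = 40.000000, DF = 0.883317, PV = 35.332693
  t = 3.0000: CF_t = 40.000000, DF = 0.830185, PV = 33.207418
  t = 4.0000: CF_t = 40.000000, DF = 0.780249, PV = 31.209979
  t = 5.0000: CF_t = 1040.000000, DF = 0.733317, PV = 762.649868
Price P = sum_t PV_t = 899.993943


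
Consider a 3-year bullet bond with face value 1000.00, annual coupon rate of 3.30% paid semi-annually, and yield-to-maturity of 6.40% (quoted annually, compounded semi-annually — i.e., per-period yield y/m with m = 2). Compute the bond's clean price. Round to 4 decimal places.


Answer: Price = 916.5873

Derivation:
Coupon per period c = face * coupon_rate / m = 16.500000
Periods per year m = 2; per-period yield y/m = 0.032000
Number of cashflows N = 6
Cashflows (t years, CF_t, discount factor 1/(1+y/m)^(m*t), PV):
  t = 0.5000: CF_t = 16.500000, DF = 0.968992, PV = 15.988372
  t = 1.0000: CF_t = 16.500000, DF = 0.938946, PV = 15.492609
  t = 1.5000: CF_t = 16.500000, DF = 0.909831, PV = 15.012218
  t = 2.0000: CF_t = 16.500000, DF = 0.881620, PV = 14.546723
  t = 2.5000: CF_t = 16.500000, DF = 0.854283, PV = 14.095661
  t = 3.0000: CF_t = 1016.500000, DF = 0.827793, PV = 841.451714
Price P = sum_t PV_t = 916.587296


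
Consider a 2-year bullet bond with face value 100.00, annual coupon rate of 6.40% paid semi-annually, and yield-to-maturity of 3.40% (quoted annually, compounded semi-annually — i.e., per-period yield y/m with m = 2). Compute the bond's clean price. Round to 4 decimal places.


Coupon per period c = face * coupon_rate / m = 3.200000
Periods per year m = 2; per-period yield y/m = 0.017000
Number of cashflows N = 4
Cashflows (t years, CF_t, discount factor 1/(1+y/m)^(m*t), PV):
  t = 0.5000: CF_t = 3.200000, DF = 0.983284, PV = 3.146509
  t = 1.0000: CF_t = 3.200000, DF = 0.966848, PV = 3.093913
  t = 1.5000: CF_t = 3.200000, DF = 0.950686, PV = 3.042195
  t = 2.0000: CF_t = 103.200000, DF = 0.934795, PV = 96.470801
Price P = sum_t PV_t = 105.753419

Answer: Price = 105.7534


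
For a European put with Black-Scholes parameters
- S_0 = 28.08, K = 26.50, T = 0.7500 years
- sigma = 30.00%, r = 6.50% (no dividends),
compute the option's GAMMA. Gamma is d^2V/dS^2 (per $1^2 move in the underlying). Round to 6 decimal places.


Answer: Gamma = 0.047254

Derivation:
d1 = 0.5404492969; d2 = 0.2806416757
phi(d1) = 0.3447343169; exp(-qT) = 1.0000000000; exp(-rT) = 0.9524192047
Gamma = exp(-qT) * phi(d1) / (S * sigma * sqrt(T)) = 1.0000000000 * 0.3447343169 / (28.0800 * 0.3000 * 0.8660254038) = 0.047254


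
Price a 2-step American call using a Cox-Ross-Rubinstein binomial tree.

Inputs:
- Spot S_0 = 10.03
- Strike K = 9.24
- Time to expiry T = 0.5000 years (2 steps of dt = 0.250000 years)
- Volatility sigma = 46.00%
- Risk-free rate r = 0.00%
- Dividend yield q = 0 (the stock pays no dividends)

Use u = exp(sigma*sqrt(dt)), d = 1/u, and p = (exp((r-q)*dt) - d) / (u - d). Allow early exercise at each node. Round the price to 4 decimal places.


dt = T/N = 0.250000
u = exp(sigma*sqrt(dt)) = 1.258600; d = 1/u = 0.794534
p = (exp((r-q)*dt) - d) / (u - d) = 0.442752
Discount per step: exp(-r*dt) = 1.000000
Stock lattice S(k, i) with i counting down-moves:
  k=0: S(0,0) = 10.0300
  k=1: S(1,0) = 12.6238; S(1,1) = 7.9692
  k=2: S(2,0) = 15.8883; S(2,1) = 10.0300; S(2,2) = 6.3318
Terminal payoffs V(N, i) = max(S_T - K, 0):
  V(2,0) = 6.648262; V(2,1) = 0.790000; V(2,2) = 0.000000
Backward induction: V(k, i) = exp(-r*dt) * [p * V(k+1, i) + (1-p) * V(k+1, i+1)]; then take max(V_cont, immediate exercise) for American.
  V(1,0) = exp(-r*dt) * [p*6.648262 + (1-p)*0.790000] = 3.383758; exercise = 3.383758; V(1,0) = max -> 3.383758
  V(1,1) = exp(-r*dt) * [p*0.790000 + (1-p)*0.000000] = 0.349774; exercise = 0.000000; V(1,1) = max -> 0.349774
  V(0,0) = exp(-r*dt) * [p*3.383758 + (1-p)*0.349774] = 1.693077; exercise = 0.790000; V(0,0) = max -> 1.693077

Answer: Price = V(0,0) = 1.6931


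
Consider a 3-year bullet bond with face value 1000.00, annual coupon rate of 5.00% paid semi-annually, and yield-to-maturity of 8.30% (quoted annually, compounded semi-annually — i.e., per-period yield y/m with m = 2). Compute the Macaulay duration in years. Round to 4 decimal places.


Answer: Macaulay duration = 2.8132 years

Derivation:
Coupon per period c = face * coupon_rate / m = 25.000000
Periods per year m = 2; per-period yield y/m = 0.041500
Number of cashflows N = 6
Cashflows (t years, CF_t, discount factor 1/(1+y/m)^(m*t), PV):
  t = 0.5000: CF_t = 25.000000, DF = 0.960154, PV = 24.003841
  t = 1.0000: CF_t = 25.000000, DF = 0.921895, PV = 23.047375
  t = 1.5000: CF_t = 25.000000, DF = 0.885161, PV = 22.129020
  t = 2.0000: CF_t = 25.000000, DF = 0.849890, PV = 21.247259
  t = 2.5000: CF_t = 25.000000, DF = 0.816025, PV = 20.400633
  t = 3.0000: CF_t = 1025.000000, DF = 0.783510, PV = 803.097400
Price P = sum_t PV_t = 913.925527
Macaulay numerator sum_t t * PV_t:
  t * PV_t at t = 0.5000: 12.001920
  t * PV_t at t = 1.0000: 23.047375
  t * PV_t at t = 1.5000: 33.193530
  t * PV_t at t = 2.0000: 42.494518
  t * PV_t at t = 2.5000: 51.001582
  t * PV_t at t = 3.0000: 2409.292199
Macaulay duration D = (sum_t t * PV_t) / P = 2571.031124 / 913.925527 = 2.813174


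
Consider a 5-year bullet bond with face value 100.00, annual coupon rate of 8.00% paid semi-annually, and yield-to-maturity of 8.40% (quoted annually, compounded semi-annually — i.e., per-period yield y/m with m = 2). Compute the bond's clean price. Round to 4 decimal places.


Answer: Price = 98.3939

Derivation:
Coupon per period c = face * coupon_rate / m = 4.000000
Periods per year m = 2; per-period yield y/m = 0.042000
Number of cashflows N = 10
Cashflows (t years, CF_t, discount factor 1/(1+y/m)^(m*t), PV):
  t = 0.5000: CF_t = 4.000000, DF = 0.959693, PV = 3.838772
  t = 1.0000: CF_t = 4.000000, DF = 0.921010, PV = 3.684042
  t = 1.5000: CF_t = 4.000000, DF = 0.883887, PV = 3.535549
  t = 2.0000: CF_t = 4.000000, DF = 0.848260, PV = 3.393041
  t = 2.5000: CF_t = 4.000000, DF = 0.814069, PV = 3.256277
  t = 3.0000: CF_t = 4.000000, DF = 0.781257, PV = 3.125026
  t = 3.5000: CF_t = 4.000000, DF = 0.749766, PV = 2.999066
  t = 4.0000: CF_t = 4.000000, DF = 0.719545, PV = 2.878182
  t = 4.5000: CF_t = 4.000000, DF = 0.690543, PV = 2.762171
  t = 5.0000: CF_t = 104.000000, DF = 0.662709, PV = 68.921727
Price P = sum_t PV_t = 98.393852


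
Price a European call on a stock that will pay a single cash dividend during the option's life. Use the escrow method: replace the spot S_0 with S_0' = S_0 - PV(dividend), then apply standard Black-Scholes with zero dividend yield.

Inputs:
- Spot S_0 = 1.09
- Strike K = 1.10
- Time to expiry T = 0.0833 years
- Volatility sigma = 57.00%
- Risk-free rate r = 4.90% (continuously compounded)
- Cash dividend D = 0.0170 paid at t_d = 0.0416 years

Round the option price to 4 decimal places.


Answer: Price = 0.0604

Derivation:
PV(D) = D * exp(-r * t_d) = 0.0170 * 0.99796368 = 0.01696538
S_0' = S_0 - PV(D) = 1.0900 - 0.01696538 = 1.07303462
d1 = (ln(S_0'/K) + (r + sigma^2/2)*T) / (sigma*sqrt(T)) = -0.04380029
d2 = d1 - sigma*sqrt(T) = -0.20831220
exp(-rT) = 0.99592662
N(d1) = 0.48253180; N(d2) = 0.41749260
C = S_0' * N(d1) - K * exp(-rT) * N(d2) = 1.07303462 * 0.48253180 - 1.1000 * 0.99592662 * 0.41749260 = 0.0604


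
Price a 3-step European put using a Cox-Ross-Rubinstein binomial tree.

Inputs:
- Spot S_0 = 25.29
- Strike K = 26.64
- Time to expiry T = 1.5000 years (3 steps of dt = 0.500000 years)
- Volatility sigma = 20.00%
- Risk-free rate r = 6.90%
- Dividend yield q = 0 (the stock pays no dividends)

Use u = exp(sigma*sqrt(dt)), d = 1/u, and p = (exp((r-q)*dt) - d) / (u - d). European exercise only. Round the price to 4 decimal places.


dt = T/N = 0.500000
u = exp(sigma*sqrt(dt)) = 1.151910; d = 1/u = 0.868123
p = (exp((r-q)*dt) - d) / (u - d) = 0.588395
Discount per step: exp(-r*dt) = 0.966088
Stock lattice S(k, i) with i counting down-moves:
  k=0: S(0,0) = 25.2900
  k=1: S(1,0) = 29.1318; S(1,1) = 21.9548
  k=2: S(2,0) = 33.5572; S(2,1) = 25.2900; S(2,2) = 19.0595
  k=3: S(3,0) = 38.6549; S(3,1) = 29.1318; S(3,2) = 21.9548; S(3,3) = 16.5460
Terminal payoffs V(N, i) = max(K - S_T, 0):
  V(3,0) = 0.000000; V(3,1) = 0.000000; V(3,2) = 4.685158; V(3,3) = 10.093990
Backward induction: V(k, i) = exp(-r*dt) * [p * V(k+1, i) + (1-p) * V(k+1, i+1)].
  V(2,0) = exp(-r*dt) * [p*0.000000 + (1-p)*0.000000] = 0.000000
  V(2,1) = exp(-r*dt) * [p*0.000000 + (1-p)*4.685158] = 1.863037
  V(2,2) = exp(-r*dt) * [p*4.685158 + (1-p)*10.093990] = 6.677080
  V(1,0) = exp(-r*dt) * [p*0.000000 + (1-p)*1.863037] = 0.740831
  V(1,1) = exp(-r*dt) * [p*1.863037 + (1-p)*6.677080] = 3.714147
  V(0,0) = exp(-r*dt) * [p*0.740831 + (1-p)*3.714147] = 1.898037

Answer: Price = V(0,0) = 1.8980


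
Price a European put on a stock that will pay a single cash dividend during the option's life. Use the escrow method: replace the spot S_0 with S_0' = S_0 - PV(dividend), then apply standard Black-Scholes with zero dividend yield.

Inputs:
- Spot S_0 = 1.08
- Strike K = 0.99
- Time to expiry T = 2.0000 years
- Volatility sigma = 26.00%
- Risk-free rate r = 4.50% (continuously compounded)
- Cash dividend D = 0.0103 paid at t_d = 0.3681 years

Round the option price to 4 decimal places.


Answer: Price = 0.0760

Derivation:
PV(D) = D * exp(-r * t_d) = 0.0103 * 0.98357194 = 0.01013079
S_0' = S_0 - PV(D) = 1.0800 - 0.01013079 = 1.06986921
d1 = (ln(S_0'/K) + (r + sigma^2/2)*T) / (sigma*sqrt(T)) = 0.63962362
d2 = d1 - sigma*sqrt(T) = 0.27192809
exp(-rT) = 0.91393119
N(-d1) = 0.26120866; N(-d2) = 0.39283866
P = K * exp(-rT) * N(-d2) - S_0' * N(-d1) = 0.9900 * 0.91393119 * 0.39283866 - 1.06986921 * 0.26120866 = 0.0760


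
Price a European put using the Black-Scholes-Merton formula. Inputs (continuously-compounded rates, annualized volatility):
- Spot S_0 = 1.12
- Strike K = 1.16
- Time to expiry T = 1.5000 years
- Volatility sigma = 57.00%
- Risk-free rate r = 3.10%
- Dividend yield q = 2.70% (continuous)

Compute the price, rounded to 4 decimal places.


d1 = (ln(S/K) + (r - q + 0.5*sigma^2) * T) / (sigma * sqrt(T)) = 0.30738042
d2 = d1 - sigma * sqrt(T) = -0.39072415
exp(-rT) = 0.95456456; exp(-qT) = 0.96030916
P = K * exp(-rT) * N(-d2) - S_0 * exp(-qT) * N(-d1)
N(-d1) = 0.37927691; N(-d2) = 0.65199943
P = 1.1600 * 0.95456456 * 0.65199943 - 1.1200 * 0.96030916 * 0.37927691 = 0.3140

Answer: Price = 0.3140


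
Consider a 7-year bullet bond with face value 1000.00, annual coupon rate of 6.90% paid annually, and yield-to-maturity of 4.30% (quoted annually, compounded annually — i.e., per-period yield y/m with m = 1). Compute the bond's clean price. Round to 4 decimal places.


Coupon per period c = face * coupon_rate / m = 69.000000
Periods per year m = 1; per-period yield y/m = 0.043000
Number of cashflows N = 7
Cashflows (t years, CF_t, discount factor 1/(1+y/m)^(m*t), PV):
  t = 1.0000: CF_t = 69.000000, DF = 0.958773, PV = 66.155321
  t = 2.0000: CF_t = 69.000000, DF = 0.919245, PV = 63.427921
  t = 3.0000: CF_t = 69.000000, DF = 0.881347, PV = 60.812963
  t = 4.0000: CF_t = 69.000000, DF = 0.845012, PV = 58.305813
  t = 5.0000: CF_t = 69.000000, DF = 0.810174, PV = 55.902026
  t = 6.0000: CF_t = 69.000000, DF = 0.776773, PV = 53.597340
  t = 7.0000: CF_t = 1069.000000, DF = 0.744749, PV = 796.136520
Price P = sum_t PV_t = 1154.337905

Answer: Price = 1154.3379


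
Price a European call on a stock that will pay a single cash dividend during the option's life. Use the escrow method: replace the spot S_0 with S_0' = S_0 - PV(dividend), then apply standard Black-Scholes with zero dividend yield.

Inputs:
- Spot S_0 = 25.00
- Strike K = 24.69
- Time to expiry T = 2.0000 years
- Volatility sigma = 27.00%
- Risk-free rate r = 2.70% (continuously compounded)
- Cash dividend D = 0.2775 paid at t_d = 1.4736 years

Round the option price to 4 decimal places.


Answer: Price = 4.3523

Derivation:
PV(D) = D * exp(-r * t_d) = 0.2775 * 0.96099392 = 0.26667581
S_0' = S_0 - PV(D) = 25.0000 - 0.26667581 = 24.73332419
d1 = (ln(S_0'/K) + (r + sigma^2/2)*T) / (sigma*sqrt(T)) = 0.33693164
d2 = d1 - sigma*sqrt(T) = -0.04490603
exp(-rT) = 0.94743211
N(d1) = 0.63191578; N(d2) = 0.48209111
C = S_0' * N(d1) - K * exp(-rT) * N(d2) = 24.73332419 * 0.63191578 - 24.6900 * 0.94743211 * 0.48209111 = 4.3523


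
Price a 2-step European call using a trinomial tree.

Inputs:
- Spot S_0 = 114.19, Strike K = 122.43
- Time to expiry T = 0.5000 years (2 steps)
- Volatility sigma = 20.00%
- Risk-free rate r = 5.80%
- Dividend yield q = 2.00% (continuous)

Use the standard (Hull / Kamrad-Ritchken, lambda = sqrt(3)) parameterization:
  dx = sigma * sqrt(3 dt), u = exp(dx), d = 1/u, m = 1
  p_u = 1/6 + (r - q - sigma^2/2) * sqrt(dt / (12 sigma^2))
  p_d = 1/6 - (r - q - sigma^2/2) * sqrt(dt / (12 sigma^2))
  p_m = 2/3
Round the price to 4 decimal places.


Answer: Price = V(0,0) = 4.3314

Derivation:
dt = T/N = 0.250000; dx = sigma*sqrt(3*dt) = 0.173205
u = exp(dx) = 1.189110; d = 1/u = 0.840965
p_u = 0.179657, p_m = 0.666667, p_d = 0.153676
Discount per step: exp(-r*dt) = 0.985605
Stock lattice S(k, j) with j the centered position index:
  k=0: S(0,+0) = 114.1900
  k=1: S(1,-1) = 96.0298; S(1,+0) = 114.1900; S(1,+1) = 135.7845
  k=2: S(2,-2) = 80.7577; S(2,-1) = 96.0298; S(2,+0) = 114.1900; S(2,+1) = 135.7845; S(2,+2) = 161.4627
Terminal payoffs V(N, j) = max(S_T - K, 0):
  V(2,-2) = 0.000000; V(2,-1) = 0.000000; V(2,+0) = 0.000000; V(2,+1) = 13.354464; V(2,+2) = 39.032657
Backward induction: V(k, j) = exp(-r*dt) * [p_u * V(k+1, j+1) + p_m * V(k+1, j) + p_d * V(k+1, j-1)]
  V(1,-1) = exp(-r*dt) * [p_u*0.000000 + p_m*0.000000 + p_d*0.000000] = 0.000000
  V(1,+0) = exp(-r*dt) * [p_u*13.354464 + p_m*0.000000 + p_d*0.000000] = 2.364686
  V(1,+1) = exp(-r*dt) * [p_u*39.032657 + p_m*13.354464 + p_d*0.000000] = 15.686359
  V(0,+0) = exp(-r*dt) * [p_u*15.686359 + p_m*2.364686 + p_d*0.000000] = 4.331360


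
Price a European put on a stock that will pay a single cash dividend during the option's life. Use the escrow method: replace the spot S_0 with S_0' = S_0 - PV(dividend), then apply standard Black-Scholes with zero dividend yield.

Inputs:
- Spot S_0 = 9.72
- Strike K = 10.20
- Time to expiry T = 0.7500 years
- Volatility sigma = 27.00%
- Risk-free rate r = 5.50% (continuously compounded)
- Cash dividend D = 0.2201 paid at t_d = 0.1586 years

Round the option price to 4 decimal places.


PV(D) = D * exp(-r * t_d) = 0.2201 * 0.99131493 = 0.21818842
S_0' = S_0 - PV(D) = 9.7200 - 0.21818842 = 9.50181158
d1 = (ln(S_0'/K) + (r + sigma^2/2)*T) / (sigma*sqrt(T)) = -0.00991224
d2 = d1 - sigma*sqrt(T) = -0.24373909
exp(-rT) = 0.95958920
N(-d1) = 0.50395435; N(-d2) = 0.59628355
P = K * exp(-rT) * N(-d2) - S_0' * N(-d1) = 10.2000 * 0.95958920 * 0.59628355 - 9.50181158 * 0.50395435 = 1.0478

Answer: Price = 1.0478


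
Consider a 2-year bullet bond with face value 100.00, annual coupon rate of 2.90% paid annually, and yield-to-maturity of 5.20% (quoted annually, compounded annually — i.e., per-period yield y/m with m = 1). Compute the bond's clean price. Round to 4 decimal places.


Answer: Price = 95.7354

Derivation:
Coupon per period c = face * coupon_rate / m = 2.900000
Periods per year m = 1; per-period yield y/m = 0.052000
Number of cashflows N = 2
Cashflows (t years, CF_t, discount factor 1/(1+y/m)^(m*t), PV):
  t = 1.0000: CF_t = 2.900000, DF = 0.950570, PV = 2.756654
  t = 2.0000: CF_t = 102.900000, DF = 0.903584, PV = 92.978791
Price P = sum_t PV_t = 95.735445


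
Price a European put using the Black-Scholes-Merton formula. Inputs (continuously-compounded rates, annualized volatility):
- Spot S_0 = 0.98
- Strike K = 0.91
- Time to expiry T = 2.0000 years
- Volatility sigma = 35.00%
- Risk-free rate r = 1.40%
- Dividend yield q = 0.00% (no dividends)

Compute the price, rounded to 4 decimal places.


d1 = (ln(S/K) + (r - q + 0.5*sigma^2) * T) / (sigma * sqrt(T)) = 0.45377663
d2 = d1 - sigma * sqrt(T) = -0.04119812
exp(-rT) = 0.97238837; exp(-qT) = 1.00000000
P = K * exp(-rT) * N(-d2) - S_0 * exp(-qT) * N(-d1)
N(-d1) = 0.32499480; N(-d2) = 0.51643102
P = 0.9100 * 0.97238837 * 0.51643102 - 0.9800 * 1.00000000 * 0.32499480 = 0.1385

Answer: Price = 0.1385


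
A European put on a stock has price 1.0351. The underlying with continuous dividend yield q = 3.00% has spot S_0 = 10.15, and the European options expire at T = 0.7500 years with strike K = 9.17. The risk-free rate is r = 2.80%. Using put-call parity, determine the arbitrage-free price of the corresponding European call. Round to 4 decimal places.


Answer: Call price = 1.9798

Derivation:
Put-call parity: C - P = S_0 * exp(-qT) - K * exp(-rT).
S_0 * exp(-qT) = 10.1500 * 0.97775124 = 9.92417506
K * exp(-rT) = 9.1700 * 0.97921896 = 8.97943791
C = P + S*exp(-qT) - K*exp(-rT)
C = 1.0351 + 9.92417506 - 8.97943791 = 1.9798


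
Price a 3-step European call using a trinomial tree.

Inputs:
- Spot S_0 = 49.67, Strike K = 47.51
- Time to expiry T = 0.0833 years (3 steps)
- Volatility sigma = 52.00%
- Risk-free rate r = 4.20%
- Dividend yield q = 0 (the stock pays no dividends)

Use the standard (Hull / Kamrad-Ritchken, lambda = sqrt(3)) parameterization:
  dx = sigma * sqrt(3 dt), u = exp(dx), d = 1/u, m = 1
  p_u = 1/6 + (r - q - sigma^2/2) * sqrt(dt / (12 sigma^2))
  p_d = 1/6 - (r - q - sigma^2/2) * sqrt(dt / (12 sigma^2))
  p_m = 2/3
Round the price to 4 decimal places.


Answer: Price = V(0,0) = 4.2451

Derivation:
dt = T/N = 0.027767; dx = sigma*sqrt(3*dt) = 0.150081
u = exp(dx) = 1.161928; d = 1/u = 0.860638
p_u = 0.158045, p_m = 0.666667, p_d = 0.175288
Discount per step: exp(-r*dt) = 0.998834
Stock lattice S(k, j) with j the centered position index:
  k=0: S(0,+0) = 49.6700
  k=1: S(1,-1) = 42.7479; S(1,+0) = 49.6700; S(1,+1) = 57.7130
  k=2: S(2,-2) = 36.7905; S(2,-1) = 42.7479; S(2,+0) = 49.6700; S(2,+1) = 57.7130; S(2,+2) = 67.0584
  k=3: S(3,-3) = 31.6633; S(3,-2) = 36.7905; S(3,-1) = 42.7479; S(3,+0) = 49.6700; S(3,+1) = 57.7130; S(3,+2) = 67.0584; S(3,+3) = 77.9170
Terminal payoffs V(N, j) = max(S_T - K, 0):
  V(3,-3) = 0.000000; V(3,-2) = 0.000000; V(3,-1) = 0.000000; V(3,+0) = 2.160000; V(3,+1) = 10.202984; V(3,+2) = 19.548356; V(3,+3) = 30.407008
Backward induction: V(k, j) = exp(-r*dt) * [p_u * V(k+1, j+1) + p_m * V(k+1, j) + p_d * V(k+1, j-1)]
  V(2,-2) = exp(-r*dt) * [p_u*0.000000 + p_m*0.000000 + p_d*0.000000] = 0.000000
  V(2,-1) = exp(-r*dt) * [p_u*2.160000 + p_m*0.000000 + p_d*0.000000] = 0.340980
  V(2,+0) = exp(-r*dt) * [p_u*10.202984 + p_m*2.160000 + p_d*0.000000] = 3.048974
  V(2,+1) = exp(-r*dt) * [p_u*19.548356 + p_m*10.202984 + p_d*2.160000] = 10.258164
  V(2,+2) = exp(-r*dt) * [p_u*30.407008 + p_m*19.548356 + p_d*10.202984] = 19.603505
  V(1,-1) = exp(-r*dt) * [p_u*3.048974 + p_m*0.340980 + p_d*0.000000] = 0.708369
  V(1,+0) = exp(-r*dt) * [p_u*10.258164 + p_m*3.048974 + p_d*0.340980] = 3.709344
  V(1,+1) = exp(-r*dt) * [p_u*19.603505 + p_m*10.258164 + p_d*3.048974] = 10.459260
  V(0,+0) = exp(-r*dt) * [p_u*10.459260 + p_m*3.709344 + p_d*0.708369] = 4.245146


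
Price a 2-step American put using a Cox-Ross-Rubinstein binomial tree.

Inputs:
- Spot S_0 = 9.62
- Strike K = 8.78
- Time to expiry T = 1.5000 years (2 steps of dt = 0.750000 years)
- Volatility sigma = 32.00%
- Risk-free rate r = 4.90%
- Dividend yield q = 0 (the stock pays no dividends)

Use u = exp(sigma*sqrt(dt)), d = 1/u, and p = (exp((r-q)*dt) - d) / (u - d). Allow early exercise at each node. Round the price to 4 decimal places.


Answer: Price = V(0,0) = 0.7622

Derivation:
dt = T/N = 0.750000
u = exp(sigma*sqrt(dt)) = 1.319335; d = 1/u = 0.757957
p = (exp((r-q)*dt) - d) / (u - d) = 0.497840
Discount per step: exp(-r*dt) = 0.963917
Stock lattice S(k, i) with i counting down-moves:
  k=0: S(0,0) = 9.6200
  k=1: S(1,0) = 12.6920; S(1,1) = 7.2915
  k=2: S(2,0) = 16.7450; S(2,1) = 9.6200; S(2,2) = 5.5267
Terminal payoffs V(N, i) = max(K - S_T, 0):
  V(2,0) = 0.000000; V(2,1) = 0.000000; V(2,2) = 3.253316
Backward induction: V(k, i) = exp(-r*dt) * [p * V(k+1, i) + (1-p) * V(k+1, i+1)]; then take max(V_cont, immediate exercise) for American.
  V(1,0) = exp(-r*dt) * [p*0.000000 + (1-p)*0.000000] = 0.000000; exercise = 0.000000; V(1,0) = max -> 0.000000
  V(1,1) = exp(-r*dt) * [p*0.000000 + (1-p)*3.253316] = 1.574738; exercise = 1.488450; V(1,1) = max -> 1.574738
  V(0,0) = exp(-r*dt) * [p*0.000000 + (1-p)*1.574738] = 0.762238; exercise = 0.000000; V(0,0) = max -> 0.762238


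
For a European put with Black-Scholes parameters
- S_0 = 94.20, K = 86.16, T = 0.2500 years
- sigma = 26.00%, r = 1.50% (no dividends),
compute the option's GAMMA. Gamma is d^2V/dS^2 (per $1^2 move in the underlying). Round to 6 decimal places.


d1 = 0.7801088364; d2 = 0.6501088364
phi(d1) = 0.2942800448; exp(-qT) = 1.0000000000; exp(-rT) = 0.9962570225
Gamma = exp(-qT) * phi(d1) / (S * sigma * sqrt(T)) = 1.0000000000 * 0.2942800448 / (94.2000 * 0.2600 * 0.5000000000) = 0.024031

Answer: Gamma = 0.024031


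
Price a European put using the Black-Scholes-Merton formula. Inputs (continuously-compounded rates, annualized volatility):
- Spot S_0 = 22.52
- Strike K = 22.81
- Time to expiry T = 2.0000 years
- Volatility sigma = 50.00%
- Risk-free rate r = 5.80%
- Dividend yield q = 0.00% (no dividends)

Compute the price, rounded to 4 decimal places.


d1 = (ln(S/K) + (r - q + 0.5*sigma^2) * T) / (sigma * sqrt(T)) = 0.49950697
d2 = d1 - sigma * sqrt(T) = -0.20759981
exp(-rT) = 0.89047522; exp(-qT) = 1.00000000
P = K * exp(-rT) * N(-d2) - S_0 * exp(-qT) * N(-d1)
N(-d1) = 0.30871114; N(-d2) = 0.58222927
P = 22.8100 * 0.89047522 * 0.58222927 - 22.5200 * 1.00000000 * 0.30871114 = 4.8739

Answer: Price = 4.8739


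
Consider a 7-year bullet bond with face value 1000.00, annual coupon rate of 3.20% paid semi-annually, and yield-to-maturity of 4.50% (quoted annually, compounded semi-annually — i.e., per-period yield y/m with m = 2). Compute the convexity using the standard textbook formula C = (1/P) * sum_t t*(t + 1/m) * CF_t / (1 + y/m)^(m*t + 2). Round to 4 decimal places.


Coupon per period c = face * coupon_rate / m = 16.000000
Periods per year m = 2; per-period yield y/m = 0.022500
Number of cashflows N = 14
Cashflows (t years, CF_t, discount factor 1/(1+y/m)^(m*t), PV):
  t = 0.5000: CF_t = 16.000000, DF = 0.977995, PV = 15.647922
  t = 1.0000: CF_t = 16.000000, DF = 0.956474, PV = 15.303591
  t = 1.5000: CF_t = 16.000000, DF = 0.935427, PV = 14.966837
  t = 2.0000: CF_t = 16.000000, DF = 0.914843, PV = 14.637494
  t = 2.5000: CF_t = 16.000000, DF = 0.894712, PV = 14.315397
  t = 3.0000: CF_t = 16.000000, DF = 0.875024, PV = 14.000388
  t = 3.5000: CF_t = 16.000000, DF = 0.855769, PV = 13.692311
  t = 4.0000: CF_t = 16.000000, DF = 0.836938, PV = 13.391014
  t = 4.5000: CF_t = 16.000000, DF = 0.818522, PV = 13.096346
  t = 5.0000: CF_t = 16.000000, DF = 0.800510, PV = 12.808162
  t = 5.5000: CF_t = 16.000000, DF = 0.782895, PV = 12.526320
  t = 6.0000: CF_t = 16.000000, DF = 0.765667, PV = 12.250680
  t = 6.5000: CF_t = 16.000000, DF = 0.748819, PV = 11.981105
  t = 7.0000: CF_t = 1016.000000, DF = 0.732341, PV = 744.058829
Price P = sum_t PV_t = 922.676395
Convexity numerator sum_t t*(t + 1/m) * CF_t / (1+y/m)^(m*t + 2):
  t = 0.5000: term = 7.483419
  t = 1.0000: term = 21.956240
  t = 1.5000: term = 42.946191
  t = 2.0000: term = 70.001942
  t = 2.5000: term = 102.692335
  t = 3.0000: term = 140.605642
  t = 3.5000: term = 183.348841
  t = 4.0000: term = 230.546918
  t = 4.5000: term = 281.842198
  t = 5.0000: term = 336.893690
  t = 5.5000: term = 395.376457
  t = 6.0000: term = 456.981013
  t = 6.5000: term = 521.412729
  t = 7.0000: term = 37362.845537
Convexity = (1/P) * sum = 40154.933152 / 922.676395 = 43.520061

Answer: Convexity = 43.5201


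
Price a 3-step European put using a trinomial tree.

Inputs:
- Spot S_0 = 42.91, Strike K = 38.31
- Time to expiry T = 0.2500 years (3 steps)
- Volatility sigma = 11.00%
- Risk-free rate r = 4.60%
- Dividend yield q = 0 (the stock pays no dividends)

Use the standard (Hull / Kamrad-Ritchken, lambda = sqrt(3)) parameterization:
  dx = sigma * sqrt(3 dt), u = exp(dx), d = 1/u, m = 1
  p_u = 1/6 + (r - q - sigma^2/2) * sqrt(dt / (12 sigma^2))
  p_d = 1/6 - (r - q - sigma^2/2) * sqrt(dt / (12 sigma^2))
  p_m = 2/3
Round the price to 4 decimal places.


Answer: Price = V(0,0) = 0.0048

Derivation:
dt = T/N = 0.083333; dx = sigma*sqrt(3*dt) = 0.055000
u = exp(dx) = 1.056541; d = 1/u = 0.946485
p_u = 0.196932, p_m = 0.666667, p_d = 0.136402
Discount per step: exp(-r*dt) = 0.996174
Stock lattice S(k, j) with j the centered position index:
  k=0: S(0,+0) = 42.9100
  k=1: S(1,-1) = 40.6137; S(1,+0) = 42.9100; S(1,+1) = 45.3362
  k=2: S(2,-2) = 38.4402; S(2,-1) = 40.6137; S(2,+0) = 42.9100; S(2,+1) = 45.3362; S(2,+2) = 47.8995
  k=3: S(3,-3) = 36.3831; S(3,-2) = 38.4402; S(3,-1) = 40.6137; S(3,+0) = 42.9100; S(3,+1) = 45.3362; S(3,+2) = 47.8995; S(3,+3) = 50.6078
Terminal payoffs V(N, j) = max(K - S_T, 0):
  V(3,-3) = 1.926881; V(3,-2) = 0.000000; V(3,-1) = 0.000000; V(3,+0) = 0.000000; V(3,+1) = 0.000000; V(3,+2) = 0.000000; V(3,+3) = 0.000000
Backward induction: V(k, j) = exp(-r*dt) * [p_u * V(k+1, j+1) + p_m * V(k+1, j) + p_d * V(k+1, j-1)]
  V(2,-2) = exp(-r*dt) * [p_u*0.000000 + p_m*0.000000 + p_d*1.926881] = 0.261824
  V(2,-1) = exp(-r*dt) * [p_u*0.000000 + p_m*0.000000 + p_d*0.000000] = 0.000000
  V(2,+0) = exp(-r*dt) * [p_u*0.000000 + p_m*0.000000 + p_d*0.000000] = 0.000000
  V(2,+1) = exp(-r*dt) * [p_u*0.000000 + p_m*0.000000 + p_d*0.000000] = 0.000000
  V(2,+2) = exp(-r*dt) * [p_u*0.000000 + p_m*0.000000 + p_d*0.000000] = 0.000000
  V(1,-1) = exp(-r*dt) * [p_u*0.000000 + p_m*0.000000 + p_d*0.261824] = 0.035577
  V(1,+0) = exp(-r*dt) * [p_u*0.000000 + p_m*0.000000 + p_d*0.000000] = 0.000000
  V(1,+1) = exp(-r*dt) * [p_u*0.000000 + p_m*0.000000 + p_d*0.000000] = 0.000000
  V(0,+0) = exp(-r*dt) * [p_u*0.000000 + p_m*0.000000 + p_d*0.035577] = 0.004834


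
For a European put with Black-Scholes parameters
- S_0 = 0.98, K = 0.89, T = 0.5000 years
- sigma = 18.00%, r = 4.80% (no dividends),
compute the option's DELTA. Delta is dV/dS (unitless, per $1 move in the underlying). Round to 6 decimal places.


Answer: Delta = -0.156475

Derivation:
d1 = 1.0090500894; d2 = 0.8817708688
phi(d1) = 0.2397809275; exp(-qT) = 1.0000000000; exp(-rT) = 0.9762857098
N(-d1) = 0.1564753063
Delta = -exp(-qT) * N(-d1) = -1.0000000000 * 0.1564753063 = -0.156475


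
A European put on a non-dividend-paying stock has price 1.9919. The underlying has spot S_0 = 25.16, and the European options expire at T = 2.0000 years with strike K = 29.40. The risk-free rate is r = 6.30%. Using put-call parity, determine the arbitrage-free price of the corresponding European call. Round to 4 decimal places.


Answer: Call price = 1.2324

Derivation:
Put-call parity: C - P = S_0 * exp(-qT) - K * exp(-rT).
S_0 * exp(-qT) = 25.1600 * 1.00000000 = 25.16000000
K * exp(-rT) = 29.4000 * 0.88161485 = 25.91947650
C = P + S*exp(-qT) - K*exp(-rT)
C = 1.9919 + 25.16000000 - 25.91947650 = 1.2324


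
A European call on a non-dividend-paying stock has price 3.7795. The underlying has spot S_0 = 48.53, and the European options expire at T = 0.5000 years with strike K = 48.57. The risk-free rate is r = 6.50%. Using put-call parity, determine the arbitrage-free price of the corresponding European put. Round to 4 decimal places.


Answer: Put price = 2.2664

Derivation:
Put-call parity: C - P = S_0 * exp(-qT) - K * exp(-rT).
S_0 * exp(-qT) = 48.5300 * 1.00000000 = 48.53000000
K * exp(-rT) = 48.5700 * 0.96802245 = 47.01685039
P = C - S*exp(-qT) + K*exp(-rT)
P = 3.7795 - 48.53000000 + 47.01685039 = 2.2664


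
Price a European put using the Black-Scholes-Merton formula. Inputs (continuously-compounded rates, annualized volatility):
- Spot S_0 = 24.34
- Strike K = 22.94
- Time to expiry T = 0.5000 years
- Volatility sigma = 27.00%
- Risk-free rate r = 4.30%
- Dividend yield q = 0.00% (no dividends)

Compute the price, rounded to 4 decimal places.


d1 = (ln(S/K) + (r - q + 0.5*sigma^2) * T) / (sigma * sqrt(T)) = 0.51835628
d2 = d1 - sigma * sqrt(T) = 0.32743745
exp(-rT) = 0.97872948; exp(-qT) = 1.00000000
P = K * exp(-rT) * N(-d2) - S_0 * exp(-qT) * N(-d1)
N(-d1) = 0.30210485; N(-d2) = 0.37166852
P = 22.9400 * 0.97872948 * 0.37166852 - 24.3400 * 1.00000000 * 0.30210485 = 0.9915

Answer: Price = 0.9915


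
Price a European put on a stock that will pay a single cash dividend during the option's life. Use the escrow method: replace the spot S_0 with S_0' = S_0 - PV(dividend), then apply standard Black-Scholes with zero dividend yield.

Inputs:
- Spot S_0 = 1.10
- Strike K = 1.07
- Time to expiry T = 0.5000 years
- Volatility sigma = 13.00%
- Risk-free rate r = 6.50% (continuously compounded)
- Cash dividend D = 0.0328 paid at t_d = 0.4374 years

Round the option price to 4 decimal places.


Answer: Price = 0.0245

Derivation:
PV(D) = D * exp(-r * t_d) = 0.0328 * 0.97196936 = 0.03188059
S_0' = S_0 - PV(D) = 1.1000 - 0.03188059 = 1.06811941
d1 = (ln(S_0'/K) + (r + sigma^2/2)*T) / (sigma*sqrt(T)) = 0.38037872
d2 = d1 - sigma*sqrt(T) = 0.28845484
exp(-rT) = 0.96802245
N(-d1) = 0.35183215; N(-d2) = 0.38649930
P = K * exp(-rT) * N(-d2) - S_0' * N(-d1) = 1.0700 * 0.96802245 * 0.38649930 - 1.06811941 * 0.35183215 = 0.0245
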